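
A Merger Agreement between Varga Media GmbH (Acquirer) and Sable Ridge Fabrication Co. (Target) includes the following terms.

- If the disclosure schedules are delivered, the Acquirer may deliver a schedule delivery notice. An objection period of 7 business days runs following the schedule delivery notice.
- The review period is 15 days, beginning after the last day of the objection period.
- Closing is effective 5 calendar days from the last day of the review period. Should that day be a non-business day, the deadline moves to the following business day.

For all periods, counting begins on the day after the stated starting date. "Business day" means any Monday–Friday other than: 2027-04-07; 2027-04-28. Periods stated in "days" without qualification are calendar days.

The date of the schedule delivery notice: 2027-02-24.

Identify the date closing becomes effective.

2027-03-25

The last day of the objection period: 7 business days after Wednesday, 2027-02-24, skipping weekends — Feb 25, Feb 26, Mar 1, Mar 2, Mar 3, Mar 4, Mar 5 — lands on Friday, 2027-03-05.
The last day of the review period: 2027-03-05 + 15 days = 2027-03-20.
The date closing becomes effective: 5 calendar days after 2027-03-20 is 2027-03-25. 2027-03-25 is a Thursday and is not a listed holiday, so no roll-forward applies.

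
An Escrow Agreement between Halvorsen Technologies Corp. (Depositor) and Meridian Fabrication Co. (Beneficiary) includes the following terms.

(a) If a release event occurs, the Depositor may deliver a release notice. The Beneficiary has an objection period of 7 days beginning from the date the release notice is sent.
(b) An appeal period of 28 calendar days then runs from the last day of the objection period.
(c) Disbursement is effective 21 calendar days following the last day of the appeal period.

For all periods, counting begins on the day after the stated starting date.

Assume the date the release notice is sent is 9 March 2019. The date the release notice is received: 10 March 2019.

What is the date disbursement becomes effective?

The last day of the objection period: 7 calendar days after 9 March 2019 is 16 March 2019.
The last day of the appeal period: 16 March 2019 + 28 days = 13 April 2019.
Adding 21 calendar days to 13 April 2019 gives 4 May 2019, which is the date disbursement becomes effective.

4 May 2019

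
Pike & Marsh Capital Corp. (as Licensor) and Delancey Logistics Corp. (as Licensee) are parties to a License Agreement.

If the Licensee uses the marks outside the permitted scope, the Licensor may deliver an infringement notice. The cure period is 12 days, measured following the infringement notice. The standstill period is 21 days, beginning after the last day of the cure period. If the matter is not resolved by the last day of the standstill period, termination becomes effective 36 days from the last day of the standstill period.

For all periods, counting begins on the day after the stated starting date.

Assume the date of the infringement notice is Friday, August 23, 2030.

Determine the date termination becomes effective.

The last day of the cure period: August 23, 2030 + 12 days = September 4, 2030.
Adding 21 calendar days to September 4, 2030 gives September 25, 2030, which is the last day of the standstill period.
The date termination becomes effective: September 25, 2030 + 36 days = October 31, 2030.

October 31, 2030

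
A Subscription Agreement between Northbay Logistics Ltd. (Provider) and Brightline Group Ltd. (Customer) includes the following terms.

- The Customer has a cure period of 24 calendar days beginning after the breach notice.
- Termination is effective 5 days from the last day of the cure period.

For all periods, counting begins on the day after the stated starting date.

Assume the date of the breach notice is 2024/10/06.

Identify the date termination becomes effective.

The last day of the cure period: 24 calendar days after 2024/10/06 is 2024/10/30.
Adding 5 calendar days to 2024/10/30 gives 2024/11/04, which is the date termination becomes effective.

2024/11/04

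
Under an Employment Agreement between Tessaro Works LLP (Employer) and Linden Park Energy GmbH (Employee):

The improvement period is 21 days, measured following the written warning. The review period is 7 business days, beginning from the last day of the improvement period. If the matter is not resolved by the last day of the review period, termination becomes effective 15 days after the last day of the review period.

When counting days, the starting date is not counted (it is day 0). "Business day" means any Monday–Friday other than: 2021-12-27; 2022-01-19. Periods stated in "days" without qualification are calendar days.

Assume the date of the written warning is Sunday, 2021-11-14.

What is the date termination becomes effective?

Adding 21 calendar days to 2021-11-14 gives 2021-12-05, which is the last day of the improvement period.
The last day of the review period: counting 7 business days from Sunday, 2021-12-05 (Dec 6, Dec 7, Dec 8, Dec 9, Dec 10, Dec 13, Dec 14, skipping weekends) reaches Tuesday, 2021-12-14.
Adding 15 calendar days to 2021-12-14 gives 2021-12-29, which is the date termination becomes effective.

2021-12-29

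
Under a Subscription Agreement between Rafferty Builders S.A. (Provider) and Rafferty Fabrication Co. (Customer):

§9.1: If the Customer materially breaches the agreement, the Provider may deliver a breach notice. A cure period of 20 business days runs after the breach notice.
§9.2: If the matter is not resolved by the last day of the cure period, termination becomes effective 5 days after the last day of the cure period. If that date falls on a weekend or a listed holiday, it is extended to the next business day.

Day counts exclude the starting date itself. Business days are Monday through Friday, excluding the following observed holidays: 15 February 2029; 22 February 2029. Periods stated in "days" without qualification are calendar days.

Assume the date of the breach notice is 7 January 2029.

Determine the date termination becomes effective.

7 February 2029

The last day of the cure period: counting 20 business days from Sunday, 7 January 2029 (Jan 8, Jan 9, Jan 10, Jan 11, …, Jan 31, Feb 1, Feb 2, skipping weekends) reaches Friday, 2 February 2029.
Adding 5 calendar days to 2 February 2029 gives 7 February 2029, which is the date termination becomes effective. 7 February 2029 is a Wednesday and is not a listed holiday, so no roll-forward applies.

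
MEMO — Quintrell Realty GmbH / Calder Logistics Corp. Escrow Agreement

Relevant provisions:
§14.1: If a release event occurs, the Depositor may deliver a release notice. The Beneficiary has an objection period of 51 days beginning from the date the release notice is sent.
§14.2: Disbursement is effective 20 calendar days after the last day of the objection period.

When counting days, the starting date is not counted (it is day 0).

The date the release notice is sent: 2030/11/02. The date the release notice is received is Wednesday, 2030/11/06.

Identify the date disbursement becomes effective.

The last day of the objection period: 51 calendar days after 2030/11/02 is 2030/12/23.
The date disbursement becomes effective: 20 calendar days after 2030/12/23 is 2031/01/12.

2031/01/12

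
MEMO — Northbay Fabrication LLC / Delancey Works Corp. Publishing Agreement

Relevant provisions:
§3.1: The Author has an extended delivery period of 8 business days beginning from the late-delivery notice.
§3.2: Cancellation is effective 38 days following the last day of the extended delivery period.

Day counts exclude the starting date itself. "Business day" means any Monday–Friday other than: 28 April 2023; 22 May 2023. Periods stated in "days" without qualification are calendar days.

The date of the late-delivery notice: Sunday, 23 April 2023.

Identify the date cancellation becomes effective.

The last day of the extended delivery period: 8 business days after Sunday, 23 April 2023, skipping weekends and the listed holiday on Apr 28 — Apr 24, Apr 25, Apr 26, Apr 27, May 1, May 2, May 3, May 4 — lands on Thursday, 4 May 2023.
The date cancellation becomes effective: 38 calendar days after 4 May 2023 is 11 June 2023.

11 June 2023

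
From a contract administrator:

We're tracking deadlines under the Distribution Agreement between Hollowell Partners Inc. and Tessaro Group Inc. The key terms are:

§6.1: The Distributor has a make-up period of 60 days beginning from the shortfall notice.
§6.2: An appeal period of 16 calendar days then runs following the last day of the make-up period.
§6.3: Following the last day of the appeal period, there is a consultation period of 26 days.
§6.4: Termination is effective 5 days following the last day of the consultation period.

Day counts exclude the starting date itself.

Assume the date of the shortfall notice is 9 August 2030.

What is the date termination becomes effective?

24 November 2030

The last day of the make-up period: 9 August 2030 + 60 days = 8 October 2030.
The last day of the appeal period: 8 October 2030 + 16 days = 24 October 2030.
Adding 26 calendar days to 24 October 2030 gives 19 November 2030, which is the last day of the consultation period.
The date termination becomes effective: 5 calendar days after 19 November 2030 is 24 November 2030.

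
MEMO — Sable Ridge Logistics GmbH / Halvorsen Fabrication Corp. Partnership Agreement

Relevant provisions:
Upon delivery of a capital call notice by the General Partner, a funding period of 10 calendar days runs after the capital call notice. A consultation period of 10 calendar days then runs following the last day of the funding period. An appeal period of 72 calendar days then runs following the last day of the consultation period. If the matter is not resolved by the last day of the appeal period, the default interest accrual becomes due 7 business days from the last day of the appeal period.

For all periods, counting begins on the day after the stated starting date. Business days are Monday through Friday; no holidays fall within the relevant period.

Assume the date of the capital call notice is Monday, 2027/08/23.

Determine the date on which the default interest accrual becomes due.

2027/12/02

The last day of the funding period: 10 calendar days after 2027/08/23 is 2027/09/02.
The last day of the consultation period: 10 calendar days after 2027/09/02 is 2027/09/12.
The last day of the appeal period: 2027/09/12 + 72 days = 2027/11/23.
The date on which the default interest accrual becomes due: counting 7 business days from Tuesday, 2027/11/23 (Nov 24, Nov 25, Nov 26, Nov 29, Nov 30, Dec 1, Dec 2, skipping weekends) reaches Thursday, 2027/12/02.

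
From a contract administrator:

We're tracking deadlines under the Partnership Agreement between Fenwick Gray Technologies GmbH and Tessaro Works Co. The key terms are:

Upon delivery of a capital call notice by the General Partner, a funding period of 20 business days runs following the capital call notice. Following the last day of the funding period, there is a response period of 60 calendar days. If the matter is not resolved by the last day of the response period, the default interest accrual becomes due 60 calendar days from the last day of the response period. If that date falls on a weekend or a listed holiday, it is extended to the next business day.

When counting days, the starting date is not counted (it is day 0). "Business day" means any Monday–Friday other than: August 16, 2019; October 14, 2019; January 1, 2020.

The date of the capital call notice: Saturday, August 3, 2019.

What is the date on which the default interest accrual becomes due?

The last day of the funding period: counting 20 business days from Saturday, August 3, 2019 (Aug 5, Aug 6, Aug 7, Aug 8, …, Aug 29, Aug 30, Sep 2, skipping weekends and the listed holiday on Aug 16) reaches Monday, September 2, 2019.
Adding 60 calendar days to September 2, 2019 gives November 1, 2019, which is the last day of the response period.
Adding 60 calendar days to November 1, 2019 gives December 31, 2019, which is the date on which the default interest accrual becomes due. December 31, 2019 is a Tuesday and is not a listed holiday, so no roll-forward applies.

December 31, 2019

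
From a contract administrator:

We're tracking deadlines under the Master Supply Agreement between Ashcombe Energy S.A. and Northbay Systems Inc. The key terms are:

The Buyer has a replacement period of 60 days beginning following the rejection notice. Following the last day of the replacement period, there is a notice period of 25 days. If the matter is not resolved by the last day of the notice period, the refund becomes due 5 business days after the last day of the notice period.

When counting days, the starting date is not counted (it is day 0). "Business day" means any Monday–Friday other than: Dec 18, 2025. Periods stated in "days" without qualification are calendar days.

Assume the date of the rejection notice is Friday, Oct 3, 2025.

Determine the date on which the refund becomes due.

Jan 2, 2026

The last day of the replacement period: Oct 3, 2025 + 60 days = Dec 2, 2025.
Adding 25 calendar days to Dec 2, 2025 gives Dec 27, 2025, which is the last day of the notice period.
The date on which the refund becomes due: counting 5 business days from Saturday, Dec 27, 2025 (Dec 29, Dec 30, Dec 31, Jan 1, Jan 2, skipping weekends) reaches Friday, Jan 2, 2026.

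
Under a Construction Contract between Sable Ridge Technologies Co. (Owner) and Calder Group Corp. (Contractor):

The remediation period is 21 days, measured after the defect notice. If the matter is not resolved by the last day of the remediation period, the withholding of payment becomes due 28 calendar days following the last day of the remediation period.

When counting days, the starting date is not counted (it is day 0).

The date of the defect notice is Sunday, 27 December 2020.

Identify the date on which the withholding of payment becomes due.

Adding 21 calendar days to 27 December 2020 gives 17 January 2021, which is the last day of the remediation period.
Adding 28 calendar days to 17 January 2021 gives 14 February 2021, which is the date on which the withholding of payment becomes due.

14 February 2021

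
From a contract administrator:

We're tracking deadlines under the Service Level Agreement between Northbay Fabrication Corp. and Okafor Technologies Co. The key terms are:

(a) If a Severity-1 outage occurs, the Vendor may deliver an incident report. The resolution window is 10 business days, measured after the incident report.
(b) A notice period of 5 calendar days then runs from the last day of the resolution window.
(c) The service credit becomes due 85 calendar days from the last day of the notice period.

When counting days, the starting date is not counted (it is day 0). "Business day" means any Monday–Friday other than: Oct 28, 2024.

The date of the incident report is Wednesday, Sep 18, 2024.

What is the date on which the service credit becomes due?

The last day of the resolution window: counting 10 business days from Wednesday, Sep 18, 2024 (Sep 19, Sep 20, Sep 23, Sep 24, Sep 25, Sep 26, Sep 27, Sep 30, Oct 1, Oct 2, skipping weekends) reaches Wednesday, Oct 2, 2024.
The last day of the notice period: 5 calendar days after Oct 2, 2024 is Oct 7, 2024.
The date on which the service credit becomes due: 85 calendar days after Oct 7, 2024 is Dec 31, 2024.

Dec 31, 2024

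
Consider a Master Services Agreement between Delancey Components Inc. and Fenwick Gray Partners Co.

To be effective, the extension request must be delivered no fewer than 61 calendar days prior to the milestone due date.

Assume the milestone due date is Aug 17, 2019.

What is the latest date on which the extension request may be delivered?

Counting back 61 calendar days from Aug 17, 2019 gives Jun 17, 2019.

Jun 17, 2019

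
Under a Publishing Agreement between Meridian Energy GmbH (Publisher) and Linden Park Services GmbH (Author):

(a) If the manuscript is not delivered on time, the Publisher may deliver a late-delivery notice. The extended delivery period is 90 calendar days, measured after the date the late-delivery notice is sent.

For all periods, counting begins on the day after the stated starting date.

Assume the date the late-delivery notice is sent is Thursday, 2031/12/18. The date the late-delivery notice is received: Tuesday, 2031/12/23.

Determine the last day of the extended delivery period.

The last day of the extended delivery period: 90 calendar days after 2031/12/18 is 2032/03/17.

2032/03/17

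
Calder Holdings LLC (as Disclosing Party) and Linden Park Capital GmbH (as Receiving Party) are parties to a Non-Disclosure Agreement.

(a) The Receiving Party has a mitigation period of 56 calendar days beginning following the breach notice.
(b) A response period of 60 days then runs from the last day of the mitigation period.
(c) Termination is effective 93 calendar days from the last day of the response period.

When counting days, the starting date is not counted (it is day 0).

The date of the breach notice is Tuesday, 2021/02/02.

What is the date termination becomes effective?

The last day of the mitigation period: 56 calendar days after 2021/02/02 is 2021/03/30.
The last day of the response period: 2021/03/30 + 60 days = 2021/05/29.
The date termination becomes effective: 2021/05/29 + 93 days = 2021/08/30.

2021/08/30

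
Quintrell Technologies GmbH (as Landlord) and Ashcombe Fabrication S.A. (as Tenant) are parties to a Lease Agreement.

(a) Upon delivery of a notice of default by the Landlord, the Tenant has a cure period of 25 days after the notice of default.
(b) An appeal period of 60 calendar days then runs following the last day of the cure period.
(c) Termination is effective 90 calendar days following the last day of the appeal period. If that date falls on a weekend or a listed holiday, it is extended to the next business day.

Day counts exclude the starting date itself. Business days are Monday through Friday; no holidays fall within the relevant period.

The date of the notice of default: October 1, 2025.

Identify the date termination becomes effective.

The last day of the cure period: 25 calendar days after October 1, 2025 is October 26, 2025.
Adding 60 calendar days to October 26, 2025 gives December 25, 2025, which is the last day of the appeal period.
The date termination becomes effective: 90 calendar days after December 25, 2025 is March 25, 2026. March 25, 2026 is a Wednesday, so no roll-forward applies.

March 25, 2026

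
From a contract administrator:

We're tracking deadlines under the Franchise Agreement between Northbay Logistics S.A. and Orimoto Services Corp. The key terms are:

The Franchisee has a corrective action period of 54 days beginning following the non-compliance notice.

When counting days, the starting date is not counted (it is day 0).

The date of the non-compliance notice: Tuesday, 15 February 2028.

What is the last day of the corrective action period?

9 April 2028

The last day of the corrective action period: 15 February 2028 + 54 days = 9 April 2028.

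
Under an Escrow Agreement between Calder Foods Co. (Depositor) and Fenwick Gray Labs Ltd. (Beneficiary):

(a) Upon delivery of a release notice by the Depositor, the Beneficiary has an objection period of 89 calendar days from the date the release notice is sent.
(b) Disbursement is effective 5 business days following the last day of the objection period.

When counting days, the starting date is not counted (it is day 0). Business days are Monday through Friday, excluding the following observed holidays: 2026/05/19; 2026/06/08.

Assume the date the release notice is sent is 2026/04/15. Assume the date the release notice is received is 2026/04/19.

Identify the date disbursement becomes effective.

2026/07/20

Adding 89 calendar days to 2026/04/15 gives 2026/07/13, which is the last day of the objection period.
From Monday, 2026/07/13, 5 business days (Jul 14, Jul 15, Jul 16, Jul 17, Jul 20, skipping weekends) brings us to Monday, 2026/07/20, which is the date disbursement becomes effective.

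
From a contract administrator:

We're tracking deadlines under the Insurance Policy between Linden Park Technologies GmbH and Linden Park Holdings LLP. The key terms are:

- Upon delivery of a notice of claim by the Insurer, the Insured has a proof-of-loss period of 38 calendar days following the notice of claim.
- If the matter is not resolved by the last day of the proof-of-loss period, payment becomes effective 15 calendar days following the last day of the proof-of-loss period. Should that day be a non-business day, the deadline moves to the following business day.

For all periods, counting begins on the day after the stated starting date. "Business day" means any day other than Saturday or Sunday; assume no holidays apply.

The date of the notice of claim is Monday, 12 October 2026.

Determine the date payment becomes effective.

4 December 2026

Adding 38 calendar days to 12 October 2026 gives 19 November 2026, which is the last day of the proof-of-loss period.
The date payment becomes effective: 19 November 2026 + 15 days = 4 December 2026. 4 December 2026 is a Friday, so no roll-forward applies.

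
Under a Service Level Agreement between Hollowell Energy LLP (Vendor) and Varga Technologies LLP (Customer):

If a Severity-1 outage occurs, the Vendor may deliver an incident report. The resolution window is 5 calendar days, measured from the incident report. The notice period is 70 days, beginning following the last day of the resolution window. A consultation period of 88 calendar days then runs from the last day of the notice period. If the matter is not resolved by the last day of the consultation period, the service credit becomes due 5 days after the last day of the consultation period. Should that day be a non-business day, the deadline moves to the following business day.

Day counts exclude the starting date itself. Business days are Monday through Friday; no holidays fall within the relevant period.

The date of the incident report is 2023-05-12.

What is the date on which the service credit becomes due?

The last day of the resolution window: 2023-05-12 + 5 days = 2023-05-17.
Adding 70 calendar days to 2023-05-17 gives 2023-07-26, which is the last day of the notice period.
The last day of the consultation period: 88 calendar days after 2023-07-26 is 2023-10-22.
The date on which the service credit becomes due: 2023-10-22 + 5 days = 2023-10-27. 2023-10-27 is a Friday, so no roll-forward applies.

2023-10-27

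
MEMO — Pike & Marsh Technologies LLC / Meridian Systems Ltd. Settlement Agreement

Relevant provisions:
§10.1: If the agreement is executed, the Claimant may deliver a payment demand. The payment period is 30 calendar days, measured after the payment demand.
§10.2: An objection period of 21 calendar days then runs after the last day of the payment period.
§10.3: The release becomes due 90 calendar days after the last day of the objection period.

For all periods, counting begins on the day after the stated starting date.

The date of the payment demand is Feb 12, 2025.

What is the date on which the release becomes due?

The last day of the payment period: 30 calendar days after Feb 12, 2025 is Mar 14, 2025.
The last day of the objection period: Mar 14, 2025 + 21 days = Apr 4, 2025.
The date on which the release becomes due: Apr 4, 2025 + 90 days = Jul 3, 2025.

Jul 3, 2025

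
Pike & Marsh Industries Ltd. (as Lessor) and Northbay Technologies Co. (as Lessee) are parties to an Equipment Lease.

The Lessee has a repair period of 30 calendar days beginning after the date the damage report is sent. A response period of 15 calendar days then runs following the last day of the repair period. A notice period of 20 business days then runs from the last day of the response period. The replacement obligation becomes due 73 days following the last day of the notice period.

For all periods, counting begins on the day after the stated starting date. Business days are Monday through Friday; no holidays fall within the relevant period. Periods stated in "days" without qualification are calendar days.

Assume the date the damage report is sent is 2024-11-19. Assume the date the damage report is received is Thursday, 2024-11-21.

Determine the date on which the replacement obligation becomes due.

2025-04-14

The last day of the repair period: 2024-11-19 + 30 days = 2024-12-19.
The last day of the response period: 15 calendar days after 2024-12-19 is 2025-01-03.
From Friday, 2025-01-03, 20 business days (Jan 6, Jan 7, Jan 8, Jan 9, …, Jan 29, Jan 30, Jan 31, skipping weekends) brings us to Friday, 2025-01-31, which is the last day of the notice period.
The date on which the replacement obligation becomes due: 2025-01-31 + 73 days = 2025-04-14.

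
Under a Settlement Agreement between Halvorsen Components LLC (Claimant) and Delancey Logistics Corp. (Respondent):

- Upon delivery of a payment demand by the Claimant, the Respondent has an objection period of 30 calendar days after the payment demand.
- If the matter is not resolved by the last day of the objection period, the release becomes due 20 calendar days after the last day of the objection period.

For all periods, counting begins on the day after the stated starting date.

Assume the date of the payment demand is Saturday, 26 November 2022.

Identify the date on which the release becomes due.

The last day of the objection period: 30 calendar days after 26 November 2022 is 26 December 2022.
Adding 20 calendar days to 26 December 2022 gives 15 January 2023, which is the date on which the release becomes due.

15 January 2023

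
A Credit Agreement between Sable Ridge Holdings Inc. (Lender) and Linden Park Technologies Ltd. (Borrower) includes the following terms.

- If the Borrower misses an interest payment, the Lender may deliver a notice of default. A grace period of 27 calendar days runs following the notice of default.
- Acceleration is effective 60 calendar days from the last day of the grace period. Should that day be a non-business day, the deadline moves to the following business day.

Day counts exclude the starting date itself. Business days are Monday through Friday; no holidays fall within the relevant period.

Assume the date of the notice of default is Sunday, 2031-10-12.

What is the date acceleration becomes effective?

2032-01-07

Adding 27 calendar days to 2031-10-12 gives 2031-11-08, which is the last day of the grace period.
Adding 60 calendar days to 2031-11-08 gives 2032-01-07, which is the date acceleration becomes effective. 2032-01-07 is a Wednesday, so no roll-forward applies.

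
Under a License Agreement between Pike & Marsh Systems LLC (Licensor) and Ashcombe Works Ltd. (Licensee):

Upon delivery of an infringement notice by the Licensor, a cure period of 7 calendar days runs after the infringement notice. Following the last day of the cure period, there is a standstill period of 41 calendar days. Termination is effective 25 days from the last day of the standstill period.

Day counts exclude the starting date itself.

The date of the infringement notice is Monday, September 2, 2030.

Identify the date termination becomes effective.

Adding 7 calendar days to September 2, 2030 gives September 9, 2030, which is the last day of the cure period.
Adding 41 calendar days to September 9, 2030 gives October 20, 2030, which is the last day of the standstill period.
Adding 25 calendar days to October 20, 2030 gives November 14, 2030, which is the date termination becomes effective.

November 14, 2030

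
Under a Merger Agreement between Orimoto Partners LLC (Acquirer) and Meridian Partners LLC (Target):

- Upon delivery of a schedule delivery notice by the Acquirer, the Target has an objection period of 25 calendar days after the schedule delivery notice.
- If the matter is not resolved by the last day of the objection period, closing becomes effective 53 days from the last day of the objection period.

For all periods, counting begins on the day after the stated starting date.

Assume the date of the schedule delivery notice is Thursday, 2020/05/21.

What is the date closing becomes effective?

2020/08/07

The last day of the objection period: 2020/05/21 + 25 days = 2020/06/15.
The date closing becomes effective: 2020/06/15 + 53 days = 2020/08/07.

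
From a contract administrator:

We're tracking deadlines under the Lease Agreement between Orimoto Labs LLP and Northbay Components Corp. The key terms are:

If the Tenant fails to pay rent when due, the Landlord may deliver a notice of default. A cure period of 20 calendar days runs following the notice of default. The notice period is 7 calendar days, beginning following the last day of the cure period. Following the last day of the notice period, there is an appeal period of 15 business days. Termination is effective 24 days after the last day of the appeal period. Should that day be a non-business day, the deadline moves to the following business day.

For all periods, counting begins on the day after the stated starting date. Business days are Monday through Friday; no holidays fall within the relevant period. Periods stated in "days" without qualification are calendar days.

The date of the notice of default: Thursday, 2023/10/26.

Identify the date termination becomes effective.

Adding 20 calendar days to 2023/10/26 gives 2023/11/15, which is the last day of the cure period.
The last day of the notice period: 2023/11/15 + 7 days = 2023/11/22.
The last day of the appeal period: 15 business days after Wednesday, 2023/11/22, skipping weekends — Nov 23, Nov 24, Nov 27, Nov 28, …, Dec 11, Dec 12, Dec 13 — lands on Wednesday, 2023/12/13.
The date termination becomes effective: 2023/12/13 + 24 days = 2024/01/06. That falls on a Saturday, so it rolls to the next business day, Monday, 2024/01/08.

2024/01/08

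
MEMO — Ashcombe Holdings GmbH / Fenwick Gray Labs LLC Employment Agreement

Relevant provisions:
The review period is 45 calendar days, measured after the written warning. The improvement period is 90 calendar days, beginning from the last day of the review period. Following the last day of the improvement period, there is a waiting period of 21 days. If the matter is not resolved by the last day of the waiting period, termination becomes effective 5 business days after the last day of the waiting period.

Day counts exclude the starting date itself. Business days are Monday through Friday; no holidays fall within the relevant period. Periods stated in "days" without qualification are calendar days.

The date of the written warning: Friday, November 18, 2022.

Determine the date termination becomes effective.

April 28, 2023

The last day of the review period: November 18, 2022 + 45 days = January 2, 2023.
The last day of the improvement period: 90 calendar days after January 2, 2023 is April 2, 2023.
The last day of the waiting period: April 2, 2023 + 21 days = April 23, 2023.
The date termination becomes effective: 5 business days after Sunday, April 23, 2023, skipping weekends — Apr 24, Apr 25, Apr 26, Apr 27, Apr 28 — lands on Friday, April 28, 2023.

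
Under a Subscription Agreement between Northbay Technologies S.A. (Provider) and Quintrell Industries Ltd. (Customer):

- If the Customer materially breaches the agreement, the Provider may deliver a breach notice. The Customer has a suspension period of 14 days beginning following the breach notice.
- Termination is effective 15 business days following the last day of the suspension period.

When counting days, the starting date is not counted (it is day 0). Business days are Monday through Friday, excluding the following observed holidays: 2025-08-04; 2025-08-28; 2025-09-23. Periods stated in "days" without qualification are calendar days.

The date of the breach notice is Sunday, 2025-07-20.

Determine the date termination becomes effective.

The last day of the suspension period: 2025-07-20 + 14 days = 2025-08-03.
From Sunday, 2025-08-03, 15 business days (Aug 5, Aug 6, Aug 7, Aug 8, …, Aug 21, Aug 22, Aug 25, skipping weekends and the listed holiday on Aug 4) brings us to Monday, 2025-08-25, which is the date termination becomes effective.

2025-08-25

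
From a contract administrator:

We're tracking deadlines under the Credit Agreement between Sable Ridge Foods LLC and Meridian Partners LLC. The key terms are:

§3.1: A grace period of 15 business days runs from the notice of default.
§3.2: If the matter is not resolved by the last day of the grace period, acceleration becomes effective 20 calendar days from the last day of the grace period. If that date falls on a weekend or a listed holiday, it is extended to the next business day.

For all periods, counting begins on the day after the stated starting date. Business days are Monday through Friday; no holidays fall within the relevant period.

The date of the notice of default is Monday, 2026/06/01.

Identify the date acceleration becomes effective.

The last day of the grace period: counting 15 business days from Monday, 2026/06/01 (Jun 2, Jun 3, Jun 4, Jun 5, …, Jun 18, Jun 19, Jun 22, skipping weekends) reaches Monday, 2026/06/22.
Adding 20 calendar days to 2026/06/22 gives 2026/07/12, which is the date acceleration becomes effective. That falls on a Sunday, so it rolls to the next business day, Monday, 2026/07/13.

2026/07/13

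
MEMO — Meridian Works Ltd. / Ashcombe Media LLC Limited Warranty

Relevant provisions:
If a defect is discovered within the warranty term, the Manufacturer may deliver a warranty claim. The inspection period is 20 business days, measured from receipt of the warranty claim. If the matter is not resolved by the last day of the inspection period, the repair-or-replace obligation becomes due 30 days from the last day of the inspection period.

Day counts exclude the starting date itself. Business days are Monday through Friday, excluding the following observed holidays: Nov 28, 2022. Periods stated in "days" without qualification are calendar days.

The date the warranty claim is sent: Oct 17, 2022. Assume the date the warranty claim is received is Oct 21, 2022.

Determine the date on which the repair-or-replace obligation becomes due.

Dec 18, 2022

From Friday, Oct 21, 2022, 20 business days (Oct 24, Oct 25, Oct 26, Oct 27, …, Nov 16, Nov 17, Nov 18, skipping weekends) brings us to Friday, Nov 18, 2022, which is the last day of the inspection period.
Adding 30 calendar days to Nov 18, 2022 gives Dec 18, 2022, which is the date on which the repair-or-replace obligation becomes due.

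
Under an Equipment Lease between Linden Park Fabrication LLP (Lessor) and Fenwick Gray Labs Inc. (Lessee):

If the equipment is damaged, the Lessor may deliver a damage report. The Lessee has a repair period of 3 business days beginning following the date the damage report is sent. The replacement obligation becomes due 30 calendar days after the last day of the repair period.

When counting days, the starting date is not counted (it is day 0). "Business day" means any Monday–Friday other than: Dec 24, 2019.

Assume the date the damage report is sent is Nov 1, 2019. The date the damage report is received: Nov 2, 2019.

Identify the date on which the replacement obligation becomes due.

Dec 6, 2019

The last day of the repair period: 3 business days after Friday, Nov 1, 2019, skipping weekends — Nov 4, Nov 5, Nov 6 — lands on Wednesday, Nov 6, 2019.
The date on which the replacement obligation becomes due: 30 calendar days after Nov 6, 2019 is Dec 6, 2019.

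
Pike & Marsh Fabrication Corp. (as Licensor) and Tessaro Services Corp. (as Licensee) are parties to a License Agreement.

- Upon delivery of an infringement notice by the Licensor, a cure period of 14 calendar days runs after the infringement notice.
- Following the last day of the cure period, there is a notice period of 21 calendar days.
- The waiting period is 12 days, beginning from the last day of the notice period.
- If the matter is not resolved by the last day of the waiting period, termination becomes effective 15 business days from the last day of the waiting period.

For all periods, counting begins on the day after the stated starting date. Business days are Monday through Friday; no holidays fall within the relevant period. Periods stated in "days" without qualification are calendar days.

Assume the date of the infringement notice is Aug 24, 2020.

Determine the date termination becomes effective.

Oct 30, 2020

The last day of the cure period: Aug 24, 2020 + 14 days = Sep 7, 2020.
The last day of the notice period: Sep 7, 2020 + 21 days = Sep 28, 2020.
Adding 12 calendar days to Sep 28, 2020 gives Oct 10, 2020, which is the last day of the waiting period.
The date termination becomes effective: counting 15 business days from Saturday, Oct 10, 2020 (Oct 12, Oct 13, Oct 14, Oct 15, …, Oct 28, Oct 29, Oct 30, skipping weekends) reaches Friday, Oct 30, 2020.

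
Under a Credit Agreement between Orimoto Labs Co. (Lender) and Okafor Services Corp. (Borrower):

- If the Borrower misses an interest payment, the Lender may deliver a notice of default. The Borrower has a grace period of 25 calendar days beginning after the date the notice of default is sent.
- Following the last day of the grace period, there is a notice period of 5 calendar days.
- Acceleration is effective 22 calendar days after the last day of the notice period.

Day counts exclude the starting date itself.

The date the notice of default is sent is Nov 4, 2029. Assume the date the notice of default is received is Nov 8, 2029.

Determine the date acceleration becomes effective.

Dec 26, 2029

The last day of the grace period: Nov 4, 2029 + 25 days = Nov 29, 2029.
The last day of the notice period: Nov 29, 2029 + 5 days = Dec 4, 2029.
The date acceleration becomes effective: 22 calendar days after Dec 4, 2029 is Dec 26, 2029.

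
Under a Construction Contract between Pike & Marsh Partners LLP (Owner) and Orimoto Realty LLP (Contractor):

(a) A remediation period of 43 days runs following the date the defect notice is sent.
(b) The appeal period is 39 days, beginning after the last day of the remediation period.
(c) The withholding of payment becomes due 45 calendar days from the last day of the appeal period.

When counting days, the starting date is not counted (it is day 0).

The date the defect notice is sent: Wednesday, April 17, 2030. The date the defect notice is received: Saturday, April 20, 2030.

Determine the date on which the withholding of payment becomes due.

August 22, 2030

The last day of the remediation period: April 17, 2030 + 43 days = May 30, 2030.
The last day of the appeal period: 39 calendar days after May 30, 2030 is July 8, 2030.
The date on which the withholding of payment becomes due: July 8, 2030 + 45 days = August 22, 2030.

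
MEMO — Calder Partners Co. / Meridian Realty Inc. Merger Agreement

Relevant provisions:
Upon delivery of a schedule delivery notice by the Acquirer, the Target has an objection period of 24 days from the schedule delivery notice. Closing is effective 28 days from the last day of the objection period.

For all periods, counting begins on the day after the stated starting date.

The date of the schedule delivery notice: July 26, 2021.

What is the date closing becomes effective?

The last day of the objection period: July 26, 2021 + 24 days = August 19, 2021.
Adding 28 calendar days to August 19, 2021 gives September 16, 2021, which is the date closing becomes effective.

September 16, 2021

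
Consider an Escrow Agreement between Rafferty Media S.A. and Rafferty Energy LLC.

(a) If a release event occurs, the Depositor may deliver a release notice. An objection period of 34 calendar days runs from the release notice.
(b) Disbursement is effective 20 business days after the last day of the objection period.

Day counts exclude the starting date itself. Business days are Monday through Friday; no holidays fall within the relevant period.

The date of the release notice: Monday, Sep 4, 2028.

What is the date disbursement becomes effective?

Nov 3, 2028

The last day of the objection period: 34 calendar days after Sep 4, 2028 is Oct 8, 2028.
The date disbursement becomes effective: counting 20 business days from Sunday, Oct 8, 2028 (Oct 9, Oct 10, Oct 11, Oct 12, …, Nov 1, Nov 2, Nov 3, skipping weekends) reaches Friday, Nov 3, 2028.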